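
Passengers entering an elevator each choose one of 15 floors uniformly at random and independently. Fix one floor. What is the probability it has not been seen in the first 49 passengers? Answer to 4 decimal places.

Each passenger misses the fixed floor with probability (15-1)/15 = 14/15, independently.
P(still missing after 49) = (14/15)^49 = 0.03403.

0.0340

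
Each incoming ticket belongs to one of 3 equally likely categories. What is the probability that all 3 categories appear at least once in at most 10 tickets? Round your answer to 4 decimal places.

Let A_i be the event that category i is missing after 10 tickets. By inclusion–exclusion on the A_i,
P(all seen) = Σ_{j=0}^{3} (-1)^j C(3,j)((3-j)/3)^10
= 1.00000 - 0.05202 + 0.00005 - 0.00000
= 0.94803.

0.9480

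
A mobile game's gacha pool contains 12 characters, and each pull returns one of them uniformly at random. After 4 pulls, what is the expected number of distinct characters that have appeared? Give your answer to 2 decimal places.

3.53

For each character, P(seen in 4 pulls) = 1 - (11/12)^4 = 0.294.
By linearity of expectation, E[distinct seen] = 12·(1 - (11/12)^4) = 3.527.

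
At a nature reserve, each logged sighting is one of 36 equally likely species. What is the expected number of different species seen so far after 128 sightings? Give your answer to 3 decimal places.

For each species, P(seen in 128 sightings) = 1 - (35/36)^128 = 0.9728.
By linearity of expectation, E[distinct seen] = 36·(1 - (35/36)^128) = 35.0221.

35.022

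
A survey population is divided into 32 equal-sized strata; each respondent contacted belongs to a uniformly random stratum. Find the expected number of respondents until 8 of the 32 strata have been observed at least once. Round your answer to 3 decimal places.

Going from k to k+1 distinct takes a geometric number of respondents with mean 32/(32-k).
Sum over k = 0,...,7: E = 32/32 + 32/31 + 32/30 + ... + 32/26 + 32/25 = 9.0412.

9.041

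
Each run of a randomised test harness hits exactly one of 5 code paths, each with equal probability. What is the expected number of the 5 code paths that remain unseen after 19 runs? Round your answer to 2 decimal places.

0.07

For each code path, P(unseen after 19) = (4/5)^19 = 0.014.
By linearity of expectation, E[unseen] = 5·(4/5)^19 = 0.072.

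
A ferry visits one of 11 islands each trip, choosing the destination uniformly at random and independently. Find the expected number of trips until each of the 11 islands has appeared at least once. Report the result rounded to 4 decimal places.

After k distinct islands have appeared, the next trip gives a new one with probability (11-k)/11, so the expected wait for the (k+1)-th is 11/(11-k).
E[T] = 11/11 + 11/10 + 11/9 + ... + 11/2 + 11/1 = 11·H_{11}.
H_{11} = 3.01988, so E[T] = 33.21865.

33.2187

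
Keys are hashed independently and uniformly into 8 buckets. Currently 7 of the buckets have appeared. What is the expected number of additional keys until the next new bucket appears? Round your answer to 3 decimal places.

The number of keys until the next new bucket is geometric with success probability 1/8, so its mean is 8/1.
E = 8/1 = 8.0000.

8.000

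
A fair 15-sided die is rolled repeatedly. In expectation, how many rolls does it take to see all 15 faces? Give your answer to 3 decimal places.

The wait to go from k to k+1 distinct faces is geometric with mean 15/(15-k).
E[T] = 15/15 + 15/14 + 15/13 + ... + 15/2 + 15/1 = 15·H_{15}.
H_{15} = 3.3182, so E[T] = 49.7734.

49.773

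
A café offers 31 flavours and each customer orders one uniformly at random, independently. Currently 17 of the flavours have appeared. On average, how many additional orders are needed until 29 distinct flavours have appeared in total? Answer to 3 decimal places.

54.298

The wait to go from k to k+1 distinct flavours is geometric with mean 31/(31-k).
Sum over k = 17,...,28: E = 31/14 + 31/13 + 31/12 + ... + 31/4 + 31/3 = 54.2984.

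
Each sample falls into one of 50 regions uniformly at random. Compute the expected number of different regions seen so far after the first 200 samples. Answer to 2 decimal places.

49.12

For each region, P(seen in 200 samples) = 1 - (49/50)^200 = 0.982.
By linearity of expectation, E[distinct seen] = 50·(1 - (49/50)^200) = 49.121.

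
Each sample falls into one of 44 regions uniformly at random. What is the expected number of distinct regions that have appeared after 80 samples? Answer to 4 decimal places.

37.0062

For each region, P(seen in 80 samples) = 1 - (43/44)^80 = 0.84105.
By linearity of expectation, E[distinct seen] = 44·(1 - (43/44)^80) = 37.00617.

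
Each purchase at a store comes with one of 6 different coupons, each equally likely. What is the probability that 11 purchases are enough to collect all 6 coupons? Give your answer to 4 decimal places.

0.3562

Let A_i be the event that coupon i is missing after 11 purchases. By inclusion–exclusion on the A_i,
P(all seen) = Σ_{j=0}^{6} (-1)^j C(6,j)((6-j)/6)^11
= 1.00000 - 0.80753 + 0.17342 - 0.00977 + 0.00008 - 0.00000 + 0.00000
= 0.35621.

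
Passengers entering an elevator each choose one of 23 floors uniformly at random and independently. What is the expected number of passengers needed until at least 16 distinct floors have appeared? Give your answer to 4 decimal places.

With k distinct floors already seen, the next new one arrives after an expected 23/(23-k) passengers.
Sum over k = 0,...,15: E = 23/23 + 23/22 + 23/21 + ... + 23/9 + 23/8 = 26.25299.

26.2530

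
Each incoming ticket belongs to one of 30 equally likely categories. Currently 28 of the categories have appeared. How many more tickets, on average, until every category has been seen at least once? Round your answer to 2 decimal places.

From k distinct to k+1 distinct takes on average 30/(30-k) tickets.
Sum over k = 28,...,29: E = 30/2 + 30/1 = 45.000.

45.00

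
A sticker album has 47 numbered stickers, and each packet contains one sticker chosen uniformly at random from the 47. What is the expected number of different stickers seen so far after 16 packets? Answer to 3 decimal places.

For each sticker, P(seen in 16 packets) = 1 - (46/47)^16 = 0.2911.
By linearity of expectation, E[distinct seen] = 47·(1 - (46/47)^16) = 13.6836.

13.684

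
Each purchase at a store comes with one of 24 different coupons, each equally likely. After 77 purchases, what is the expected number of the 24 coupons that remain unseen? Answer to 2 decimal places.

For each coupon, P(unseen after 77) = (23/24)^77 = 0.038.
By linearity of expectation, E[unseen] = 24·(23/24)^77 = 0.906.

0.91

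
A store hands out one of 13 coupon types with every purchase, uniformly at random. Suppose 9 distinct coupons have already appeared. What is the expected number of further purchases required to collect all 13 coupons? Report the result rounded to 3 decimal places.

27.083

The wait to go from k to k+1 distinct coupons is geometric with mean 13/(13-k).
Sum over k = 9,...,12: E = 13/4 + 13/3 + 13/2 + 13/1 = 27.0833.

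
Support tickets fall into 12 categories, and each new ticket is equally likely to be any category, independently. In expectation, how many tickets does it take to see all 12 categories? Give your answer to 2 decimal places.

The wait to go from k to k+1 distinct categories is geometric with mean 12/(12-k).
E[T] = 12/12 + 12/11 + 12/10 + ... + 12/2 + 12/1 = 12·H_{12}.
H_{12} = 3.103, so E[T] = 37.239.

37.24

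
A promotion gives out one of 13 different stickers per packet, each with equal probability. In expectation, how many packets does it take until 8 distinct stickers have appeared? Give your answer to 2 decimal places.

11.66

Going from k to k+1 distinct takes a geometric number of packets with mean 13/(13-k).
Sum over k = 0,...,7: E = 13/13 + 13/12 + 13/11 + ... + 13/7 + 13/6 = 11.658.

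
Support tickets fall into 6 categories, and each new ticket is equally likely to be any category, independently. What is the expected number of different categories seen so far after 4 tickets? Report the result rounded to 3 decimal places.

3.106

For each category, P(seen in 4 tickets) = 1 - (5/6)^4 = 0.5177.
By linearity of expectation, E[distinct seen] = 6·(1 - (5/6)^4) = 3.1065.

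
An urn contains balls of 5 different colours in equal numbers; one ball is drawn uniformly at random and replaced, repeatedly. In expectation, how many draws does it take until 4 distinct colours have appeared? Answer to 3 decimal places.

With k distinct colours already seen, the next new one arrives after an expected 5/(5-k) draws.
Sum over k = 0,...,3: E = 5/5 + 5/4 + 5/3 + 5/2 = 6.4167.

6.417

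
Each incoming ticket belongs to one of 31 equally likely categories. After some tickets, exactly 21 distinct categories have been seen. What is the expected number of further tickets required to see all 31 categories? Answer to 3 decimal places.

The wait to go from k to k+1 distinct categories is geometric with mean 31/(31-k).
Sum over k = 21,...,30: E = 31/10 + 31/9 + 31/8 + ... + 31/2 + 31/1 = 90.7980.

90.798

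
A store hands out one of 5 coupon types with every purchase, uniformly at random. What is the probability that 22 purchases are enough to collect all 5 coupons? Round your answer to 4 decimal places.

By inclusion–exclusion over which coupons are missing,
P(all seen) = Σ_{j=0}^{5} (-1)^j C(5,j)((5-j)/5)^22
= 1.00000 - 0.03689 + 0.00013 - 0.00000 + 0.00000 - 0.00000
= 0.96324.

0.9632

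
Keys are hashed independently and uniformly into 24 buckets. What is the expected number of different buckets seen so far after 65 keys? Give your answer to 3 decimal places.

22.491

For each bucket, P(seen in 65 keys) = 1 - (23/24)^65 = 0.9371.
By linearity of expectation, E[distinct seen] = 24·(1 - (23/24)^65) = 22.4907.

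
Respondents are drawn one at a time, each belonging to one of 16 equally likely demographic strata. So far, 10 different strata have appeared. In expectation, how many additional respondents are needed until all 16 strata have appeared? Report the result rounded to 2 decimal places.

39.20

From k distinct to k+1 distinct takes on average 16/(16-k) respondents.
Sum over k = 10,...,15: E = 16/6 + 16/5 + 16/4 + 16/3 + 16/2 + 16/1 = 39.200.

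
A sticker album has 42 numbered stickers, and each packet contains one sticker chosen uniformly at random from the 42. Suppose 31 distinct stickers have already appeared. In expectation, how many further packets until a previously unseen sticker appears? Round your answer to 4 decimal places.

The number of packets until the next new sticker is geometric with success probability 11/42, so its mean is 42/11.
E = 42/11 = 3.81818.

3.8182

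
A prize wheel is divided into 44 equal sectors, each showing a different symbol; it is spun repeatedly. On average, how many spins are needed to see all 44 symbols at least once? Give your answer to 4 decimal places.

The wait to go from k to k+1 distinct symbols is geometric with mean 44/(44-k).
E[T] = 44/44 + 44/43 + 44/42 + ... + 44/2 + 44/1 = 44·H_{44}.
H_{44} = 4.37273, so E[T] = 192.39994.

192.3999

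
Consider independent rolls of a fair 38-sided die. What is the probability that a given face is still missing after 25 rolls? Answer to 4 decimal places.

0.5134

On each roll the fixed face fails to appear with probability 37/38.
P(still missing after 25) = (37/38)^25 = 0.51340.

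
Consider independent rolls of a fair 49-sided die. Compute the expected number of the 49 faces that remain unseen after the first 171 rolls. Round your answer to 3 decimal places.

For each face, P(unseen after 171) = (48/49)^171 = 0.0294.
By linearity of expectation, E[unseen] = 49·(48/49)^171 = 1.4418.

1.442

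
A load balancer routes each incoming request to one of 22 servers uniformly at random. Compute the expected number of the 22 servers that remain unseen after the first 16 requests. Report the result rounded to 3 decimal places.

For each server, P(unseen after 16) = (21/22)^16 = 0.4751.
By linearity of expectation, E[unseen] = 22·(21/22)^16 = 10.4513.

10.451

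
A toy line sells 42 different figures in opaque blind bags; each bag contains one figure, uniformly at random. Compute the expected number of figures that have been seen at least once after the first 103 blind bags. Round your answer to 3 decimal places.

For each figure, P(seen in 103 blind bags) = 1 - (41/42)^103 = 0.9164.
By linearity of expectation, E[distinct seen] = 42·(1 - (41/42)^103) = 38.4900.

38.490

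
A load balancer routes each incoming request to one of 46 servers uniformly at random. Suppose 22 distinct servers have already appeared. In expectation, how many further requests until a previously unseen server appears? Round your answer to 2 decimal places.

1.92

Each request yields a new server with probability (46-22)/46 = 24/46, so the wait is geometric with mean 46/24.
E = 46/24 = 1.917.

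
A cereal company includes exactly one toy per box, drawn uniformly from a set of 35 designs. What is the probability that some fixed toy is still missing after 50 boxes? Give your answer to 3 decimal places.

Each box misses the fixed toy with probability (35-1)/35 = 34/35, independently.
P(still missing after 50) = (34/35)^50 = 0.2347.

0.235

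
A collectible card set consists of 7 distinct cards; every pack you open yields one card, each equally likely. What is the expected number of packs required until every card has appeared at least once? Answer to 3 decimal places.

18.150

After k distinct cards have appeared, the next pack gives a new one with probability (7-k)/7, so the expected wait for the (k+1)-th is 7/(7-k).
E[T] = 7/7 + 7/6 + 7/5 + ... + 7/2 + 7/1 = 7·H_{7}.
H_{7} = 2.5929, so E[T] = 18.1500.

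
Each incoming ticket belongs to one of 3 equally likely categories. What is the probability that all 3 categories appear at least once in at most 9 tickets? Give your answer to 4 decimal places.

0.9221

Let A_i be the event that category i is missing after 9 tickets. By inclusion–exclusion on the A_i,
P(all seen) = Σ_{j=0}^{3} (-1)^j C(3,j)((3-j)/3)^9
= 1.00000 - 0.07804 + 0.00015 - 0.00000
= 0.92212.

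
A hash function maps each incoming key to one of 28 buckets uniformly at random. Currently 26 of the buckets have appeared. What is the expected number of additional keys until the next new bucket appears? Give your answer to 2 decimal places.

Each key yields a new bucket with probability (28-26)/28 = 2/28, so the wait is geometric with mean 28/2.
E = 28/2 = 14.000.

14.00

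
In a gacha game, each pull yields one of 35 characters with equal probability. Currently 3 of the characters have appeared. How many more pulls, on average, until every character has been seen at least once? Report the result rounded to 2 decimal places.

142.05

With k distinct characters already seen, the next new one takes an expected 35/(35-k) pulls.
Sum over k = 3,...,34: E = 35/32 + 35/31 + 35/30 + ... + 35/2 + 35/1 = 142.047.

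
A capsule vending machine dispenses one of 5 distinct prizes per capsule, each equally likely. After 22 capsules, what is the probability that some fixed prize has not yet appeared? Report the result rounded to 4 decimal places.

0.0074

Each capsule misses the fixed prize with probability (5-1)/5 = 4/5, independently.
P(still missing after 22) = (4/5)^22 = 0.00738.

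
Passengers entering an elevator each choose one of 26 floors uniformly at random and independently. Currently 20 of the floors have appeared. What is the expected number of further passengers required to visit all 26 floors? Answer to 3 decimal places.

63.700

From k distinct to k+1 distinct takes on average 26/(26-k) passengers.
Sum over k = 20,...,25: E = 26/6 + 26/5 + 26/4 + 26/3 + 26/2 + 26/1 = 63.7000.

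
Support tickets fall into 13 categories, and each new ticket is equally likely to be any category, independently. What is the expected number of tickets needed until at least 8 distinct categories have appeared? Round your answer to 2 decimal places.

11.66

With k distinct categories already seen, the next new one arrives after an expected 13/(13-k) tickets.
Sum over k = 0,...,7: E = 13/13 + 13/12 + 13/11 + ... + 13/7 + 13/6 = 11.658.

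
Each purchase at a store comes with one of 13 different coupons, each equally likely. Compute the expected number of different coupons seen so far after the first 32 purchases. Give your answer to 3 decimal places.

11.996

For each coupon, P(seen in 32 purchases) = 1 - (12/13)^32 = 0.9228.
By linearity of expectation, E[distinct seen] = 13·(1 - (12/13)^32) = 11.9964.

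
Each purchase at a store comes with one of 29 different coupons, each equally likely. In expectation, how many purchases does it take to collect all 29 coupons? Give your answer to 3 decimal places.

114.888

Split into phases: going from k distinct to k+1 distinct takes on average 29/(29-k) purchases.
E[T] = 29/29 + 29/28 + 29/27 + ... + 29/2 + 29/1 = 29·H_{29}.
H_{29} = 3.9617, so E[T] = 114.8880.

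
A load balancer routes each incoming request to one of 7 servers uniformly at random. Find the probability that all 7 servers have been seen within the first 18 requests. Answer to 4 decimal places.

0.6112

By inclusion–exclusion over which servers are missing,
P(all seen) = Σ_{j=0}^{7} (-1)^j C(7,j)((7-j)/7)^18
= 1.00000 - 0.43657 + 0.04919 - 0.00148 + 0.00001 - 0.00000 + 0.00000 - 0.00000
= 0.61115.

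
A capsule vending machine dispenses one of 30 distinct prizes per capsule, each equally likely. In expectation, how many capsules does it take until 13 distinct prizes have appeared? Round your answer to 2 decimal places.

16.66

Going from k to k+1 distinct takes a geometric number of capsules with mean 30/(30-k).
Sum over k = 0,...,12: E = 30/30 + 30/29 + 30/28 + ... + 30/19 + 30/18 = 16.663.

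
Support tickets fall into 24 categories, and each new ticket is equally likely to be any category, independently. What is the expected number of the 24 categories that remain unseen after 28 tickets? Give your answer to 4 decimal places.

7.2891

For each category, P(unseen after 28) = (23/24)^28 = 0.30371.
By linearity of expectation, E[unseen] = 24·(23/24)^28 = 7.28913.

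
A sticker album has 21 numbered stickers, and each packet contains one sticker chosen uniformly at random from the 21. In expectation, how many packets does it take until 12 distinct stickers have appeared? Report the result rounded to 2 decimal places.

Going from k to k+1 distinct takes a geometric number of packets with mean 21/(21-k).
Sum over k = 0,...,11: E = 21/21 + 21/20 + 21/19 + ... + 21/11 + 21/10 = 17.144.

17.14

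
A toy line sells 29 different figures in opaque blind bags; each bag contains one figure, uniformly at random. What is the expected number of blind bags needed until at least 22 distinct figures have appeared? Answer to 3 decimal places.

With k distinct figures already seen, the next new one arrives after an expected 29/(29-k) blind bags.
Sum over k = 0,...,21: E = 29/29 + 29/28 + 29/27 + ... + 29/9 + 29/8 = 39.6951.

39.695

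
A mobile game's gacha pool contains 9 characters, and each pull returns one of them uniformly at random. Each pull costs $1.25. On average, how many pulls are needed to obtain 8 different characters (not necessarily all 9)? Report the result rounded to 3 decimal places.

16.461

Going from k to k+1 distinct takes a geometric number of pulls with mean 9/(9-k).
Sum over k = 0,...,7: E = 9/9 + 9/8 + 9/7 + ... + 9/3 + 9/2 = 16.4607.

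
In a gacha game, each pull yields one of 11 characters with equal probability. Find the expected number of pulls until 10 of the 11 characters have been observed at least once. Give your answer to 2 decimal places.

22.22

Going from k to k+1 distinct takes a geometric number of pulls with mean 11/(11-k).
Sum over k = 0,...,9: E = 11/11 + 11/10 + 11/9 + ... + 11/3 + 11/2 = 22.219.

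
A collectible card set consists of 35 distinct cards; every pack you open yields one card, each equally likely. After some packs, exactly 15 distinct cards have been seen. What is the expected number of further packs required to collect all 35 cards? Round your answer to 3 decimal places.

With k distinct cards already seen, the next new one takes an expected 35/(35-k) packs.
Sum over k = 15,...,34: E = 35/20 + 35/19 + 35/18 + ... + 35/2 + 35/1 = 125.9209.

125.921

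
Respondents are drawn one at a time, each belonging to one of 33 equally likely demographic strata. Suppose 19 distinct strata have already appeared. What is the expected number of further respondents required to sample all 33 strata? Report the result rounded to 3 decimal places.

From k distinct to k+1 distinct takes on average 33/(33-k) respondents.
Sum over k = 19,...,32: E = 33/14 + 33/13 + 33/12 + ... + 33/2 + 33/1 = 107.3016.

107.302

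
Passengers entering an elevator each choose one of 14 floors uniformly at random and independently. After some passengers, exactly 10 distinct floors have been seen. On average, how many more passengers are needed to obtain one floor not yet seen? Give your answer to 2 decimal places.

Each passenger yields a new floor with probability (14-10)/14 = 4/14, so the wait is geometric with mean 14/4.
E = 14/4 = 3.500.

3.50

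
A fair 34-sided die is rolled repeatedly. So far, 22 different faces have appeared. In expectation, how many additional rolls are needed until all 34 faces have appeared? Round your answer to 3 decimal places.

From k distinct to k+1 distinct takes on average 34/(34-k) rolls.
Sum over k = 22,...,33: E = 34/12 + 34/11 + 34/10 + ... + 34/2 + 34/1 = 105.5092.

105.509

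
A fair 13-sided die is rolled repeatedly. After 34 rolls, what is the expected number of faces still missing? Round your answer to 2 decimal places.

0.86

For each face, P(unseen after 34) = (12/13)^34 = 0.066.
By linearity of expectation, E[unseen] = 13·(12/13)^34 = 0.855.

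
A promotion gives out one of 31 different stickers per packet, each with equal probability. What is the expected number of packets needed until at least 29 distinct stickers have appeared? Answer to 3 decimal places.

Going from k to k+1 distinct takes a geometric number of packets with mean 31/(31-k).
Sum over k = 0,...,28: E = 31/31 + 31/30 + 31/29 + ... + 31/4 + 31/3 = 78.3446.

78.345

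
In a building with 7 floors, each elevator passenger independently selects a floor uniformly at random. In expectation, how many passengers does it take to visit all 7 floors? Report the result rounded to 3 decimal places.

18.150

After k distinct floors have appeared, the next passenger gives a new one with probability (7-k)/7, so the expected wait for the (k+1)-th is 7/(7-k).
E[T] = 7/7 + 7/6 + 7/5 + ... + 7/2 + 7/1 = 7·H_{7}.
H_{7} = 2.5929, so E[T] = 18.1500.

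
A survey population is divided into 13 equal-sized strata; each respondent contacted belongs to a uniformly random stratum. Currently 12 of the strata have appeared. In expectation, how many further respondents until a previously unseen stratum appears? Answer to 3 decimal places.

The number of respondents until the next new stratum is geometric with success probability 1/13, so its mean is 13/1.
E = 13/1 = 13.0000.

13.000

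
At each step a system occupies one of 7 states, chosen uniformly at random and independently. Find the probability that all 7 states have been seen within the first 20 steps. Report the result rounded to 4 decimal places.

By inclusion–exclusion over which states are missing,
P(all seen) = Σ_{j=0}^{7} (-1)^j C(7,j)((7-j)/7)^20
= 1.00000 - 0.32075 + 0.02510 - 0.00048 + 0.00000 - 0.00000 + 0.00000 - 0.00000
= 0.70387.

0.7039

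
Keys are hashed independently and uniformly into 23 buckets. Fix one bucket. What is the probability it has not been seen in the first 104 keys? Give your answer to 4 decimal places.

0.0098

On each key the fixed bucket fails to appear with probability 22/23.
P(still missing after 104) = (22/23)^104 = 0.00982.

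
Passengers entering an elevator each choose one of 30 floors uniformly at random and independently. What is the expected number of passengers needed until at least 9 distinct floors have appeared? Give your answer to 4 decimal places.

With k distinct floors already seen, the next new one arrives after an expected 30/(30-k) passengers.
Sum over k = 0,...,8: E = 30/30 + 30/29 + 30/28 + ... + 30/23 + 30/22 = 10.48885.

10.4889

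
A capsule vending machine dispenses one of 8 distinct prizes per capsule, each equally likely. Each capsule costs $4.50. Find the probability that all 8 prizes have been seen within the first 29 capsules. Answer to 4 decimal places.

0.8401

By inclusion–exclusion over which prizes are missing,
P(all seen) = Σ_{j=0}^{8} (-1)^j C(8,j)((8-j)/8)^29
= 1.00000 - 0.16647 + 0.00667 - 0.00007 + 0.00000 - 0.00000 + 0.00000 - 0.00000 + 0.00000
= 0.84013.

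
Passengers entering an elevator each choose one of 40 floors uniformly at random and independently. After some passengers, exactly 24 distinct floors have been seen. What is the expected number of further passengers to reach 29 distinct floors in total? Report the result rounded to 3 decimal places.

From k distinct to k+1 distinct takes on average 40/(40-k) passengers.
Sum over k = 24,...,28: E = 40/16 + 40/15 + 40/14 + 40/13 + 40/12 = 14.4341.

14.434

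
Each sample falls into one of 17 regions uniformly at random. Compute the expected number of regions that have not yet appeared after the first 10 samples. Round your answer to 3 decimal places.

For each region, P(unseen after 10) = (16/17)^10 = 0.5454.
By linearity of expectation, E[unseen] = 17·(16/17)^10 = 9.2717.

9.272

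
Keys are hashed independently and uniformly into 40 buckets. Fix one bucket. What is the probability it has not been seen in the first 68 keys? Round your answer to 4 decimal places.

On each key the fixed bucket fails to appear with probability 39/40.
P(still missing after 68) = (39/40)^68 = 0.17878.

0.1788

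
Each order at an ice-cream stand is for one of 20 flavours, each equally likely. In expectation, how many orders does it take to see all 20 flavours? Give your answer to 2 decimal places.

The wait to go from k to k+1 distinct flavours is geometric with mean 20/(20-k).
E[T] = 20/20 + 20/19 + 20/18 + ... + 20/2 + 20/1 = 20·H_{20}.
H_{20} = 3.598, so E[T] = 71.955.

71.95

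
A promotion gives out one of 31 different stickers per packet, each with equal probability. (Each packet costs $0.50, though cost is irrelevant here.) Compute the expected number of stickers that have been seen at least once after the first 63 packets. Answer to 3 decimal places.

27.072

For each sticker, P(seen in 63 packets) = 1 - (30/31)^63 = 0.8733.
By linearity of expectation, E[distinct seen] = 31·(1 - (30/31)^63) = 27.0716.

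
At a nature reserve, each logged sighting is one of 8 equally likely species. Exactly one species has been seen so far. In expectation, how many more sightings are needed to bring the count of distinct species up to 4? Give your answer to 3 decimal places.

4.076

The wait to go from k to k+1 distinct species is geometric with mean 8/(8-k).
Sum over k = 1,...,3: E = 8/7 + 8/6 + 8/5 = 4.0762.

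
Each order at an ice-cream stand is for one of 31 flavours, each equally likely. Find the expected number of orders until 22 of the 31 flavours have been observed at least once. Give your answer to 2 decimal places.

37.15

With k distinct flavours already seen, the next new one arrives after an expected 31/(31-k) orders.
Sum over k = 0,...,21: E = 31/31 + 31/30 + 31/29 + ... + 31/11 + 31/10 = 37.147.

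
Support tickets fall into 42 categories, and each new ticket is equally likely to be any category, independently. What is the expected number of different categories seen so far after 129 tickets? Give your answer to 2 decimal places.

40.12

For each category, P(seen in 129 tickets) = 1 - (41/42)^129 = 0.955.
By linearity of expectation, E[distinct seen] = 42·(1 - (41/42)^129) = 40.124.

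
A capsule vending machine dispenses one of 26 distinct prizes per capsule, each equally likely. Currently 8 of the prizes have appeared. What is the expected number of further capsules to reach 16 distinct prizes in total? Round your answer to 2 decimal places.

14.72

The wait to go from k to k+1 distinct prizes is geometric with mean 26/(26-k).
Sum over k = 8,...,15: E = 26/18 + 26/17 + 26/16 + ... + 26/12 + 26/11 = 14.720.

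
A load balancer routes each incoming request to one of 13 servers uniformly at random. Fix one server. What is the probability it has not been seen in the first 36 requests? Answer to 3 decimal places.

Each request misses the fixed server with probability (13-1)/13 = 12/13, independently.
P(still missing after 36) = (12/13)^36 = 0.0560.

0.056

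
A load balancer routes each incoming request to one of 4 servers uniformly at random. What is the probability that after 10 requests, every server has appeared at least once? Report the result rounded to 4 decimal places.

By inclusion–exclusion over which servers are missing,
P(all seen) = Σ_{j=0}^{4} (-1)^j C(4,j)((4-j)/4)^10
= 1.00000 - 0.22525 + 0.00586 - 0.00000 + 0.00000
= 0.78060.

0.7806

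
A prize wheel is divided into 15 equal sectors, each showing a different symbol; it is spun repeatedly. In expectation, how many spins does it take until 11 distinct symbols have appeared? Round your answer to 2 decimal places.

18.52

With k distinct symbols already seen, the next new one arrives after an expected 15/(15-k) spins.
Sum over k = 0,...,10: E = 15/15 + 15/14 + 15/13 + ... + 15/6 + 15/5 = 18.523.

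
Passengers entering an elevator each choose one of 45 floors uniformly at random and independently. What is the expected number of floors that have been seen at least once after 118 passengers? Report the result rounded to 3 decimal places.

41.826

For each floor, P(seen in 118 passengers) = 1 - (44/45)^118 = 0.9295.
By linearity of expectation, E[distinct seen] = 45·(1 - (44/45)^118) = 41.8264.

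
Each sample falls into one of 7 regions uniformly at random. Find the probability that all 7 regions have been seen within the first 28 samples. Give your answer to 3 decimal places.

Let A_i be the event that region i is missing after 28 samples. By inclusion–exclusion on the A_i,
P(all seen) = Σ_{j=0}^{7} (-1)^j C(7,j)((7-j)/7)^28
= 1.0000 - 0.0935 + 0.0017 - 0.0000 + 0.0000 - 0.0000 + 0.0000 - 0.0000
= 0.9082.

0.908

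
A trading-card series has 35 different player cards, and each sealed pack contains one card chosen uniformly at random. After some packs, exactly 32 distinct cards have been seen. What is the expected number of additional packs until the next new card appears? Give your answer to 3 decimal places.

11.667

The number of packs until the next new card is geometric with success probability 3/35, so its mean is 35/3.
E = 35/3 = 11.6667.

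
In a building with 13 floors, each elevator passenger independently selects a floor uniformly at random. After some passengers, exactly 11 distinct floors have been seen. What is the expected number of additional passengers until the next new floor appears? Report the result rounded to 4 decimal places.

Each passenger yields a new floor with probability (13-11)/13 = 2/13, so the wait is geometric with mean 13/2.
E = 13/2 = 6.50000.

6.5000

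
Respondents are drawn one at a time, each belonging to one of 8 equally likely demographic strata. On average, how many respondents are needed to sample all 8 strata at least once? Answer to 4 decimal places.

21.7429

Split into phases: going from k distinct to k+1 distinct takes on average 8/(8-k) respondents.
E[T] = 8/8 + 8/7 + 8/6 + ... + 8/2 + 8/1 = 8·H_{8}.
H_{8} = 2.71786, so E[T] = 21.74286.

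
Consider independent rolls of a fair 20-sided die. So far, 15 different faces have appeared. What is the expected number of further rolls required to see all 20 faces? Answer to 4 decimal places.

45.6667

From k distinct to k+1 distinct takes on average 20/(20-k) rolls.
Sum over k = 15,...,19: E = 20/5 + 20/4 + 20/3 + 20/2 + 20/1 = 45.66667.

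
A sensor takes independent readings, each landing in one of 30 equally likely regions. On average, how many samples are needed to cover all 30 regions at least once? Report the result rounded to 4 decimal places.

Split into phases: going from k distinct to k+1 distinct takes on average 30/(30-k) samples.
E[T] = 30/30 + 30/29 + 30/28 + ... + 30/2 + 30/1 = 30·H_{30}.
H_{30} = 3.99499, so E[T] = 119.84961.

119.8496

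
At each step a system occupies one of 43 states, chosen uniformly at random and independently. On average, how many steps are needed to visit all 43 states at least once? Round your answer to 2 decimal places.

187.05

After k distinct states have appeared, the next step gives a new one with probability (43-k)/43, so the expected wait for the (k+1)-th is 43/(43-k).
E[T] = 43/43 + 43/42 + 43/41 + ... + 43/2 + 43/1 = 43·H_{43}.
H_{43} = 4.350, so E[T] = 187.050.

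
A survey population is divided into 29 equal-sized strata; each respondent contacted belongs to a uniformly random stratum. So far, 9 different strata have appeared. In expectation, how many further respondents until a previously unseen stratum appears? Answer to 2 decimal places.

1.45

Each respondent yields a new stratum with probability (29-9)/29 = 20/29, so the wait is geometric with mean 29/20.
E = 29/20 = 1.450.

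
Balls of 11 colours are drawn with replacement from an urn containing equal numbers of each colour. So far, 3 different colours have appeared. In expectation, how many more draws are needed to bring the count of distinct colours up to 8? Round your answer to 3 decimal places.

The wait to go from k to k+1 distinct colours is geometric with mean 11/(11-k).
Sum over k = 3,...,7: E = 11/8 + 11/7 + 11/6 + 11/5 + 11/4 = 9.7298.

9.730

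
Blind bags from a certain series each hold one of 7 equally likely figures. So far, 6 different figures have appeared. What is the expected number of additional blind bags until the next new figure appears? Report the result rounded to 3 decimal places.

Each blind bag yields a new figure with probability (7-6)/7 = 1/7, so the wait is geometric with mean 7/1.
E = 7/1 = 7.0000.

7.000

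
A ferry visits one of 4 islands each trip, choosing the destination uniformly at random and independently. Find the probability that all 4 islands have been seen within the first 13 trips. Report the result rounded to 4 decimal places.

Let A_i be the event that island i is missing after 13 trips. By inclusion–exclusion on the A_i,
P(all seen) = Σ_{j=0}^{4} (-1)^j C(4,j)((4-j)/4)^13
= 1.00000 - 0.09503 + 0.00073 - 0.00000 + 0.00000
= 0.90570.

0.9057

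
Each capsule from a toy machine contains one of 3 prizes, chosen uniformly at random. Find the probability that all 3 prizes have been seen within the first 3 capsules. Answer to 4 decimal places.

0.2222

By inclusion–exclusion over which prizes are missing,
P(all seen) = Σ_{j=0}^{3} (-1)^j C(3,j)((3-j)/3)^3
= 1.00000 - 0.88889 + 0.11111 - 0.00000
= 0.22222.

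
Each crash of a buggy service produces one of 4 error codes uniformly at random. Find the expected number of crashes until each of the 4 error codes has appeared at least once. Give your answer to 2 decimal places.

Split into phases: going from k distinct to k+1 distinct takes on average 4/(4-k) crashes.
E[T] = 4/4 + 4/3 + 4/2 + 4/1 = 4·H_{4}.
H_{4} = 2.083, so E[T] = 8.333.

8.33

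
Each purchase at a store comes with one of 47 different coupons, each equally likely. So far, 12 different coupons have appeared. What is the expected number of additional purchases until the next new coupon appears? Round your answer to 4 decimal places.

Each purchase yields a new coupon with probability (47-12)/47 = 35/47, so the wait is geometric with mean 47/35.
E = 47/35 = 1.34286.

1.3429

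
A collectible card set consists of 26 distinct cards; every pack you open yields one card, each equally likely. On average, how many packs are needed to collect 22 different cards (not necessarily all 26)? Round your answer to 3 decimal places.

46.048

With k distinct cards already seen, the next new one arrives after an expected 26/(26-k) packs.
Sum over k = 0,...,21: E = 26/26 + 26/25 + 26/24 + ... + 26/6 + 26/5 = 46.0482.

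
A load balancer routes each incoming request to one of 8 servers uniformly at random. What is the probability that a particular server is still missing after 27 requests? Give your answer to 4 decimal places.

On each request the fixed server fails to appear with probability 7/8.
P(still missing after 27) = (7/8)^27 = 0.02718.

0.0272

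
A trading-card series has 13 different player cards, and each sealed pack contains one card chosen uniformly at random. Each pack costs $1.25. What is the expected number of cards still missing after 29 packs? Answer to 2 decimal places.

For each card, P(unseen after 29) = (12/13)^29 = 0.098.
By linearity of expectation, E[unseen] = 13·(12/13)^29 = 1.276.

1.28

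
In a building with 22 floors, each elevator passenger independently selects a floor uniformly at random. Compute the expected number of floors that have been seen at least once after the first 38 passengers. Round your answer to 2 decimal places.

For each floor, P(seen in 38 passengers) = 1 - (21/22)^38 = 0.829.
By linearity of expectation, E[distinct seen] = 22·(1 - (21/22)^38) = 18.244.

18.24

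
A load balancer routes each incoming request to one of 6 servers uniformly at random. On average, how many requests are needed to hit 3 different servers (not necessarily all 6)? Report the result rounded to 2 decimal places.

Going from k to k+1 distinct takes a geometric number of requests with mean 6/(6-k).
Sum over k = 0,...,2: E = 6/6 + 6/5 + 6/4 = 3.700.

3.70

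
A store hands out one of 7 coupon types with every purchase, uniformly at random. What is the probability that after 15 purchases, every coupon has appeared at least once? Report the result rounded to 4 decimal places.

Let A_i be the event that coupon i is missing after 15 purchases. By inclusion–exclusion on the A_i,
P(all seen) = Σ_{j=0}^{7} (-1)^j C(7,j)((7-j)/7)^15
= 1.00000 - 0.69326 + 0.13499 - 0.00792 + 0.00011 - 0.00000 + 0.00000 - 0.00000
= 0.43392.

0.4339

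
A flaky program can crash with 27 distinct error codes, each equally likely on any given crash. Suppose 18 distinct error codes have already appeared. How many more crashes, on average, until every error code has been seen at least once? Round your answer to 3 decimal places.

The wait to go from k to k+1 distinct error codes is geometric with mean 27/(27-k).
Sum over k = 18,...,26: E = 27/9 + 27/8 + 27/7 + ... + 27/2 + 27/1 = 76.3821.

76.382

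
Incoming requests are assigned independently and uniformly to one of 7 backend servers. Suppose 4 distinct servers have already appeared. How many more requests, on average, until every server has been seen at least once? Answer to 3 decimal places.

With k distinct servers already seen, the next new one takes an expected 7/(7-k) requests.
Sum over k = 4,...,6: E = 7/3 + 7/2 + 7/1 = 12.8333.

12.833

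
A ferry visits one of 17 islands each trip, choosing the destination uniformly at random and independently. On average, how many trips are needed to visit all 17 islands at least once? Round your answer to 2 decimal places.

After k distinct islands have appeared, the next trip gives a new one with probability (17-k)/17, so the expected wait for the (k+1)-th is 17/(17-k).
E[T] = 17/17 + 17/16 + 17/15 + ... + 17/2 + 17/1 = 17·H_{17}.
H_{17} = 3.440, so E[T] = 58.472.

58.47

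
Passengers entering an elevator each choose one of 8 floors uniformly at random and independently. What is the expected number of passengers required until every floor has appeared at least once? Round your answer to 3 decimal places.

21.743

The wait to go from k to k+1 distinct floors is geometric with mean 8/(8-k).
E[T] = 8/8 + 8/7 + 8/6 + ... + 8/2 + 8/1 = 8·H_{8}.
H_{8} = 2.7179, so E[T] = 21.7429.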